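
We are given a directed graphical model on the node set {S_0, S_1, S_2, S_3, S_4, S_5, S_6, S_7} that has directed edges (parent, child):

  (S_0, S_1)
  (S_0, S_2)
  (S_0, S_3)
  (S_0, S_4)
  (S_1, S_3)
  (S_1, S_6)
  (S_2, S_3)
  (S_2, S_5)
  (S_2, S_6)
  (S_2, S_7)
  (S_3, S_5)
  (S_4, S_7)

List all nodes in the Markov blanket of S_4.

S_4 has parent S_0.
S_4's children: S_7.
Other parents of S_4's children:
  S_7: S_2
MB(S_4) = {S_0, S_2, S_7}.

{S_0, S_2, S_7}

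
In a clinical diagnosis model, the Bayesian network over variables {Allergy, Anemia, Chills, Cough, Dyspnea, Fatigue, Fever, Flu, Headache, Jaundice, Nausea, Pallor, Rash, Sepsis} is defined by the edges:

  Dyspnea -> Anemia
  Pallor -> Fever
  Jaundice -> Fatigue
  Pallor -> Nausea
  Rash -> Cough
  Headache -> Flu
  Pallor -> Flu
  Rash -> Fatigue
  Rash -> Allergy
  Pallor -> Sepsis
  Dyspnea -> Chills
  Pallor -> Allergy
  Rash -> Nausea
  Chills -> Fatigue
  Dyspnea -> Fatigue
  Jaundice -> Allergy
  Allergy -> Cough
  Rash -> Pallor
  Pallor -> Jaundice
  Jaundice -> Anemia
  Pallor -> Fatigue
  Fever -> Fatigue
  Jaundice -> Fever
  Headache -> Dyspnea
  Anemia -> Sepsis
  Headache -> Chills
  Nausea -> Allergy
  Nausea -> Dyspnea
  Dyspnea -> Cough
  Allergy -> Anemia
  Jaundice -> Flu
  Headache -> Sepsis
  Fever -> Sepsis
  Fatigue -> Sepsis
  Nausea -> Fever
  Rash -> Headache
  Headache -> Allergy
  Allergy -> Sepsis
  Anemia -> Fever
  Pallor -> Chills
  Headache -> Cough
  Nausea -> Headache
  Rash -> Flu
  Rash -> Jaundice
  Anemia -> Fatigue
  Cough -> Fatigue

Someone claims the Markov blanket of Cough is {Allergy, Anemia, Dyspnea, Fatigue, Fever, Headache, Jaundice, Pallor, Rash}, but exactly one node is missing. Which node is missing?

Chills

Cough has parents Allergy, Dyspnea, Headache, Rash.
Cough's children: Fatigue.
Other parents of Cough's children:
  Fatigue's other parents are Anemia, Chills, Dyspnea, Fever, Jaundice, Pallor, Rash.
MB(Cough) = {Allergy, Anemia, Chills, Dyspnea, Fatigue, Fever, Headache, Jaundice, Pallor, Rash}.
Comparing with the claimed set, Chills is missing.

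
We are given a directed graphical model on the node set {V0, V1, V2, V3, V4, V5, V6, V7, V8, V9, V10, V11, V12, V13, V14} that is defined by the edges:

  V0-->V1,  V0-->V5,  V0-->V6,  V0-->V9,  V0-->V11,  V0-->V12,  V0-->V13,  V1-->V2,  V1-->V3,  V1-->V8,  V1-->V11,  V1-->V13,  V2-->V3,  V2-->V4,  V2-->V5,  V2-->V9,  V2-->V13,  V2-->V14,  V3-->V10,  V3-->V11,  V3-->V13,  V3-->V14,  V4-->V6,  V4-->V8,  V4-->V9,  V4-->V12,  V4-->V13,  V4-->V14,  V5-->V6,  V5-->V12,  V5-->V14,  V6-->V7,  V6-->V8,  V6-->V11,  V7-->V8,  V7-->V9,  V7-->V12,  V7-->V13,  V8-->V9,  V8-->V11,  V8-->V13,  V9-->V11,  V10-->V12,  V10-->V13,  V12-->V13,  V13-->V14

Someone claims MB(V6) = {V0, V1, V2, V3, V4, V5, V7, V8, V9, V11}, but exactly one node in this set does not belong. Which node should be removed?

Pa(V6) = {V0, V4, V5}.
V6 has children V7, V8, V11.
Co-parents of V6 (other parents of its children):
  V7: no additional parents.
  V8 also has parents V1, V4, V7.
  V11's other parents are V0, V1, V3, V8, V9.
MB(V6) = {V0, V1, V3, V4, V5, V7, V8, V9, V11}.
V2 is neither a parent, child, nor co-parent of V6, so it does not belong.

V2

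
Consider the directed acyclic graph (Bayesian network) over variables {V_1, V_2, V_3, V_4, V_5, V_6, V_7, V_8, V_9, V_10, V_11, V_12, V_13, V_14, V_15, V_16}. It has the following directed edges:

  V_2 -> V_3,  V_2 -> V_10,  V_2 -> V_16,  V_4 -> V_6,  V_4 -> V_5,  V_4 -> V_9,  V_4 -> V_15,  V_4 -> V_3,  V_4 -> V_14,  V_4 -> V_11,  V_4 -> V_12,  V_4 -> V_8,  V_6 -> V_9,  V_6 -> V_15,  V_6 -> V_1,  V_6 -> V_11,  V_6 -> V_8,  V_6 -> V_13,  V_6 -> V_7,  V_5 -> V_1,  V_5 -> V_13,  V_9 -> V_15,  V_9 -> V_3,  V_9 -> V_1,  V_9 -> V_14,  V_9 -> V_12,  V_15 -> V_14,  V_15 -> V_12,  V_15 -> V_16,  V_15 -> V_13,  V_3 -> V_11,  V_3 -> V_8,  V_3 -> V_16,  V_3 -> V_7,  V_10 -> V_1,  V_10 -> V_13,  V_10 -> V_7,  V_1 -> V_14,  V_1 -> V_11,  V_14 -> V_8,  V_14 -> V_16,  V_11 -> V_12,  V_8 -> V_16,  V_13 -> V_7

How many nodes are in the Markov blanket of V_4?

V_4's parents: none.
Children of V_4: V_3, V_5, V_6, V_8, V_9, V_11, V_12, V_14, V_15.
For each child, the remaining parents (spouses of V_4):
  V_6: no additional parents.
  V_5: no additional parents.
  parents(V_9) \ {V_4} = {V_6}.
  V_15's other parents are V_6, V_9.
  V_3 also has parents V_2, V_9.
  V_14 also has parents V_1, V_9, V_15.
  V_11's other parents are V_1, V_3, V_6.
  V_12's other parents are V_9, V_11, V_15.
  V_8's other parents are V_3, V_6, V_14.
MB(V_4) = {V_1, V_2, V_3, V_5, V_6, V_8, V_9, V_11, V_12, V_14, V_15}, which has 11 nodes.

11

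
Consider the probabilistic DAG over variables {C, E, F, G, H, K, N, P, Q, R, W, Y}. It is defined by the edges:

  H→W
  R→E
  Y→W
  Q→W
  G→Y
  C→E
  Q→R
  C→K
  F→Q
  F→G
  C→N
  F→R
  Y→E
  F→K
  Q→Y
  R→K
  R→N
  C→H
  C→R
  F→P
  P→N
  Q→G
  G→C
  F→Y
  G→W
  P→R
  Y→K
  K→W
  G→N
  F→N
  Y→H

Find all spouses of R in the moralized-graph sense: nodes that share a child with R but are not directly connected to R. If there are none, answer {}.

{G, Y}

Children of R: E, K, N.
  N's other parents are C, F, G, P.
  K also has parents C, F, Y.
  E's other parents are C, Y.
Excluding nodes already adjacent to R (C, E, F, K, N, P, Q), the co-parent-only contribution is {G, Y}.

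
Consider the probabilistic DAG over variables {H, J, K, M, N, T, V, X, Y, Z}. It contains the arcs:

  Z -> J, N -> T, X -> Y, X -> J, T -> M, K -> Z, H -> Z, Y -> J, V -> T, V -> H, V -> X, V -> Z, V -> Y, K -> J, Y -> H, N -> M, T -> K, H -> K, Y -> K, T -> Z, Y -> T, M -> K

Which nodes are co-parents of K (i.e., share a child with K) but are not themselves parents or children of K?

{V, X}

Children of K: J, Z.
  Z: H, T, V
  J: X, Y, Z
Excluding nodes already adjacent to K (H, J, M, T, Y, Z), the co-parent-only contribution is {V, X}.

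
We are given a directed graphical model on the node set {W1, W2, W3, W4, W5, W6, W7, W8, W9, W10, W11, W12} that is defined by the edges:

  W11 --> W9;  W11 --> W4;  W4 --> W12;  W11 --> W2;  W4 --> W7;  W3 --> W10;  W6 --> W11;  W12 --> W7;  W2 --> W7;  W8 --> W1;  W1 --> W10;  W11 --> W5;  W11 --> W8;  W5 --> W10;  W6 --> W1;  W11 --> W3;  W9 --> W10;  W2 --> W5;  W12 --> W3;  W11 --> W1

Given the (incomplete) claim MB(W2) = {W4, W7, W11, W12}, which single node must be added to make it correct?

By definition, MB(W2) is built from W2's parents, W2's children, and the co-parents of W2.
W2 has parent W11.
W2's children: W5, W7.
Other parents of W2's children:
  W7 also has parents W4, W12.
  W5 also has parent W11.
MB(W2) = {W4, W5, W7, W11, W12}.
Comparing with the claimed set, W5 is missing.

W5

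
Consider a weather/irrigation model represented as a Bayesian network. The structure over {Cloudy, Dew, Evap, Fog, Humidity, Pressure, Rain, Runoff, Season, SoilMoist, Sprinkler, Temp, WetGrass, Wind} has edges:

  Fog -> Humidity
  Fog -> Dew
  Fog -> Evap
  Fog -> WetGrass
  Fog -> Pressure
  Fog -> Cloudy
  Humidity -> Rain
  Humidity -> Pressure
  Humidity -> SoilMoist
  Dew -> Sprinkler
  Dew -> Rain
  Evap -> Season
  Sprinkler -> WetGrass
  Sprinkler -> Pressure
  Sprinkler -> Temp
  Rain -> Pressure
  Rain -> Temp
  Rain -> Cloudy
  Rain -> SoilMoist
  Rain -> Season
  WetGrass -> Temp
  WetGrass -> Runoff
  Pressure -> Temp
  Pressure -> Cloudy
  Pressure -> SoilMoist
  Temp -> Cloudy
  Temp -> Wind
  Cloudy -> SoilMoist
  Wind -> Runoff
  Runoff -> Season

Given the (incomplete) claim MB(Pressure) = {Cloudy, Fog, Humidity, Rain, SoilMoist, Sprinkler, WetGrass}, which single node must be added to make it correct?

By definition, MB(Pressure) is built from Pressure's parents, Pressure's children, and the co-parents of Pressure.
Parents of Pressure: Fog, Humidity, Rain, Sprinkler.
Pressure has children Cloudy, SoilMoist, Temp.
Parents of each child, excluding Pressure:
  Temp's other parents are Rain, Sprinkler, WetGrass.
  parents(Cloudy) \ {Pressure} = {Fog, Rain, Temp}.
  SoilMoist also has parents Cloudy, Humidity, Rain.
MB(Pressure) = {Cloudy, Fog, Humidity, Rain, SoilMoist, Sprinkler, Temp, WetGrass}.
Comparing with the claimed set, Temp is missing.

Temp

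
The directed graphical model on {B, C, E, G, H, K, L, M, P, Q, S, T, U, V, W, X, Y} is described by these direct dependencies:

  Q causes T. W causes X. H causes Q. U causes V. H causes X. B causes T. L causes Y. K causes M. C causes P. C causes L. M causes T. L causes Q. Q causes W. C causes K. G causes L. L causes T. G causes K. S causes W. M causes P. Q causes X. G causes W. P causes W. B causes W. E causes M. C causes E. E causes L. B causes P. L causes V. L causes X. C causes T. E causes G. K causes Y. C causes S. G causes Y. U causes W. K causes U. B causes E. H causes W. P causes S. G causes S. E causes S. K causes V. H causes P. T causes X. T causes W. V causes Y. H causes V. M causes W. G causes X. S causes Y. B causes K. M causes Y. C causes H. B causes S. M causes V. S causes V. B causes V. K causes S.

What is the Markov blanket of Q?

{B, C, G, H, L, M, P, S, T, U, W, X}

Recall MB(v) = parents ∪ children ∪ spouses, where spouses are the other parents of v's children.
Q has children T, W, X.
Q has parents H, L.
Parents of each child, excluding Q:
  T's other parents are B, C, L, M.
  W's other parents are B, G, H, M, P, S, T, U.
  parents(X) \ {Q} = {G, H, L, T, W}.
So the Markov blanket of Q is {B, C, G, H, L, M, P, S, T, U, W, X}.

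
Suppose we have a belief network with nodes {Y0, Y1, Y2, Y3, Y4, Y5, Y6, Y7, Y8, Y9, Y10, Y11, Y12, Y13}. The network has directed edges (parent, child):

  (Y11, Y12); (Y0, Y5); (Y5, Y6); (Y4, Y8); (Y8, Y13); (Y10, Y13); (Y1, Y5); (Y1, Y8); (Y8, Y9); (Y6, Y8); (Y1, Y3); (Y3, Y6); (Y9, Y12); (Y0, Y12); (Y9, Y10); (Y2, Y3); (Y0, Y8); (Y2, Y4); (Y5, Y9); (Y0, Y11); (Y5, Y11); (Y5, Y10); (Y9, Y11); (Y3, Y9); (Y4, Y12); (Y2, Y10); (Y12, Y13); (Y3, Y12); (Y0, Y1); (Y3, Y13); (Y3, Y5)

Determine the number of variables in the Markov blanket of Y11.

Recall MB(v) = parents ∪ children ∪ spouses, where spouses are the other parents of v's children.
Y11 has parents Y0, Y5, Y9.
Ch(Y11) = {Y12}.
Parents of each child, excluding Y11:
  Y12: Y0, Y3, Y4, Y9
MB(Y11) = {Y0, Y3, Y4, Y5, Y9, Y12}, which has 6 nodes.

6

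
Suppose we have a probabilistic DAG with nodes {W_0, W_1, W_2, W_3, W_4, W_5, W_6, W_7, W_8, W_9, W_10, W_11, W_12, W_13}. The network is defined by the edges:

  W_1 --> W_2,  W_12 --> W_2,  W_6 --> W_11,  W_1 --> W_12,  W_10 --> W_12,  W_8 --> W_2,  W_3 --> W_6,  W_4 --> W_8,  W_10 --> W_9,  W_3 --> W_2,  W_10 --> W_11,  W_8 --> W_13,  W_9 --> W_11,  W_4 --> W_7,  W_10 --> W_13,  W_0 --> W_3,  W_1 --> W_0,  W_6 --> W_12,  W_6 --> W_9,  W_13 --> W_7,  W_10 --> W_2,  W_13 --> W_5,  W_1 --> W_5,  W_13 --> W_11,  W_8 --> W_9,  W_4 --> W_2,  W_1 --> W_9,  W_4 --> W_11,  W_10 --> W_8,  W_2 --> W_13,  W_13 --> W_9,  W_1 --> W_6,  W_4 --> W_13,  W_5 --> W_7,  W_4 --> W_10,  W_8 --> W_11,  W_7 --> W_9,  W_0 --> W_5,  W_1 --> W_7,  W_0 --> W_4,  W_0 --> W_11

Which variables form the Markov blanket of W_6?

{W_0, W_1, W_3, W_4, W_7, W_8, W_9, W_10, W_11, W_12, W_13}

Parents of W_6: W_1, W_3.
Children of W_6: W_9, W_11, W_12.
Parents of each child, excluding W_6:
  parents(W_12) \ {W_6} = {W_1, W_10}.
  W_9's other parents are W_1, W_7, W_8, W_10, W_13.
  parents(W_11) \ {W_6} = {W_0, W_4, W_8, W_9, W_10, W_13}.
Union: {W_1, W_3} ∪ {W_9, W_11, W_12} ∪ {W_0, W_1, W_4, W_7, W_8, W_9, W_10, W_13} = {W_0, W_1, W_3, W_4, W_7, W_8, W_9, W_10, W_11, W_12, W_13}.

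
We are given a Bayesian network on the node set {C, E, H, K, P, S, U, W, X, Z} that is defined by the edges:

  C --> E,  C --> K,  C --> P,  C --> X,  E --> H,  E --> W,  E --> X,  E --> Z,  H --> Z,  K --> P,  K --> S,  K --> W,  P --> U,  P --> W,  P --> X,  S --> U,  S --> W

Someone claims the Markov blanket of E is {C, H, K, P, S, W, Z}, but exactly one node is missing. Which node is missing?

X

Recall MB(v) = parents ∪ children ∪ spouses, where spouses are the other parents of v's children.
E has parent C.
E's children: H, W, X, Z.
Co-parents of E (other parents of its children):
  H: —
  W: K, P, S
  X: C, P
  Z: H
MB(E) = {C, H, K, P, S, W, X, Z}.
Comparing with the claimed set, X is missing.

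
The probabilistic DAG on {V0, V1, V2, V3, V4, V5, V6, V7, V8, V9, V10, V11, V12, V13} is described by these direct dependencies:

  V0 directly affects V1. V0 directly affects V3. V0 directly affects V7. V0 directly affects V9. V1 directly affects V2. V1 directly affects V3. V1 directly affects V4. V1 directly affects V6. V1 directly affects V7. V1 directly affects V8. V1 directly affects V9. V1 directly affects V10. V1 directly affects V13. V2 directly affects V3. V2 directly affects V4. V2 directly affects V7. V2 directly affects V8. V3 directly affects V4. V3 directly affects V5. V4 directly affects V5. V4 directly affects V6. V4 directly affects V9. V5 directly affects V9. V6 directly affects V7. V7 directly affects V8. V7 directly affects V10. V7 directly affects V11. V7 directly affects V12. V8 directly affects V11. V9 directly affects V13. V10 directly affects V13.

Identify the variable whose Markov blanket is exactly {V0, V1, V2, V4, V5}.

V3

The target node must have every member of {V0, V1, V2, V4, V5} as a parent, child, or co-parent, and no others.
Parents of V3: V0, V1, V2; children: V4, V5; co-parents: V1, V2, V4.
These exactly cover the given set, so the node is V3.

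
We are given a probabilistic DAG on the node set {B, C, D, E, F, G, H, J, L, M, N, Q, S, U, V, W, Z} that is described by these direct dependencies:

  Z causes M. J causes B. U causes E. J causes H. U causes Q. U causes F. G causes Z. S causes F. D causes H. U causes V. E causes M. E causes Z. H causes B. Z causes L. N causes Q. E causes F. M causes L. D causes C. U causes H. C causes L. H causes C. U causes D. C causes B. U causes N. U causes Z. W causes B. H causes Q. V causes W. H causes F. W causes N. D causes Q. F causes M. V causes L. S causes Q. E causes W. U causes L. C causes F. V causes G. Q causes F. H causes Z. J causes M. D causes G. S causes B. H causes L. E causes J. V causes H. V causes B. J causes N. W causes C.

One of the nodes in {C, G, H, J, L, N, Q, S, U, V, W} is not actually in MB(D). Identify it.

By definition, MB(D) is built from D's parents, D's children, and the co-parents of D.
D's parents: U.
Children of D: C, G, H, Q.
Co-parents of D (other parents of its children):
  G also has parent V.
  H also has parents J, U, V.
  C's other parents are H, W.
  Q's other parents are H, N, S, U.
MB(D) = {C, G, H, J, N, Q, S, U, V, W}.
L is neither a parent, child, nor co-parent of D, so it does not belong.

L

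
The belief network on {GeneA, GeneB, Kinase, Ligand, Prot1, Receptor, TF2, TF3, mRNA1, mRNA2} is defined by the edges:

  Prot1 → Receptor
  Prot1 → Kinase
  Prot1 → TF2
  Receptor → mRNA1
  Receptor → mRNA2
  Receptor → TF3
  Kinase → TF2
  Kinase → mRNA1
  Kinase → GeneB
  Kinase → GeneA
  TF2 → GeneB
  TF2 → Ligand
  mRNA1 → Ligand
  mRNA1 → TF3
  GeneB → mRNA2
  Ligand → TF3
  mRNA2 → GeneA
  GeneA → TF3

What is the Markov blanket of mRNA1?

{GeneA, Kinase, Ligand, Receptor, TF2, TF3}

By definition, MB(mRNA1) is built from mRNA1's parents, mRNA1's children, and the co-parents of mRNA1.
mRNA1 has children Ligand, TF3.
Pa(mRNA1) = {Kinase, Receptor}.
Parents of each child, excluding mRNA1:
  Ligand: TF2
  TF3: GeneA, Ligand, Receptor
So the Markov blanket of mRNA1 is {GeneA, Kinase, Ligand, Receptor, TF2, TF3}.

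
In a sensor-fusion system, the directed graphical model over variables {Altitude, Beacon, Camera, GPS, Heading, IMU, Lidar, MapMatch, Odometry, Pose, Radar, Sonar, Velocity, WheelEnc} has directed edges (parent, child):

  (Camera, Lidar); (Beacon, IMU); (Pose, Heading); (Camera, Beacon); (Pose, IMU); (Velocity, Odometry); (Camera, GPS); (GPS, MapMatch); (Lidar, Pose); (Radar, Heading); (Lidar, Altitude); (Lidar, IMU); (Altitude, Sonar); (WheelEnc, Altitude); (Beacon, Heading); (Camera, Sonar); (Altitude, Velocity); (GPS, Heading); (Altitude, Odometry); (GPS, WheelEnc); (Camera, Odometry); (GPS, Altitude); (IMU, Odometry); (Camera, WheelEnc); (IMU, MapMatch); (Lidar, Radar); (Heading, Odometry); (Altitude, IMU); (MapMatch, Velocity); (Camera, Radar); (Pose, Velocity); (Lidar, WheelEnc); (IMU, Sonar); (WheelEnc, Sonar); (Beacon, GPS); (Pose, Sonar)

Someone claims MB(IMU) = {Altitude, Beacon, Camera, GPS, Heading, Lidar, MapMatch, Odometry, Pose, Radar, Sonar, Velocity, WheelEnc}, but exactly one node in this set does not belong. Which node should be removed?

A node's Markov blanket = Pa ∪ Ch ∪ (parents of Ch other than the node itself).
IMU's parents: Altitude, Beacon, Lidar, Pose.
Ch(IMU) = {MapMatch, Odometry, Sonar}.
For each child, the remaining parents (spouses of IMU):
  MapMatch: GPS
  Sonar: Altitude, Camera, Pose, WheelEnc
  Odometry: Altitude, Camera, Heading, Velocity
MB(IMU) = {Altitude, Beacon, Camera, GPS, Heading, Lidar, MapMatch, Odometry, Pose, Sonar, Velocity, WheelEnc}.
Radar is neither a parent, child, nor co-parent of IMU, so it does not belong.

Radar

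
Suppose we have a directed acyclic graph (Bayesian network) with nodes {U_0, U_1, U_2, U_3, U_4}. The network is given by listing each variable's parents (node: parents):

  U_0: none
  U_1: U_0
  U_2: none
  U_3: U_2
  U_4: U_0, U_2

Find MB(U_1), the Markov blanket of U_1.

Pa(U_1) = {U_0}.
U_1 has no children.
U_1 has no children, so there are no co-parents.
So the Markov blanket of U_1 is {U_0}.

{U_0}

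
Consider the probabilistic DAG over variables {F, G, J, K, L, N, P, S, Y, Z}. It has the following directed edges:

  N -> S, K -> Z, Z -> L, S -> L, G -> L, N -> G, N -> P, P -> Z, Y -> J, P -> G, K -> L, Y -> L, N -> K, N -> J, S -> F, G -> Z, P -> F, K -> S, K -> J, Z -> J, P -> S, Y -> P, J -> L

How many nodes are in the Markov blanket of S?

9

Recall MB(v) = parents ∪ children ∪ spouses, where spouses are the other parents of v's children.
Parents of S: K, N, P.
S has children F, L.
Parents of each child, excluding S:
  F's other parent is P.
  parents(L) \ {S} = {G, J, K, Y, Z}.
MB(S) = {F, G, J, K, L, N, P, Y, Z}, which has 9 nodes.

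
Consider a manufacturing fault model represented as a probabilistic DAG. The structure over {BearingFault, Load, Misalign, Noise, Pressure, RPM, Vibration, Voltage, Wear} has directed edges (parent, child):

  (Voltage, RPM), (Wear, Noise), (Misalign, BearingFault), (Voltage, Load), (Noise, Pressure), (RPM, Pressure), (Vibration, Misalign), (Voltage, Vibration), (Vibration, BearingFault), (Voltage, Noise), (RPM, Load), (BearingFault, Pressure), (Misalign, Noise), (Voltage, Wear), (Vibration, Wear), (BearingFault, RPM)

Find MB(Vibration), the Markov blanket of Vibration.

{BearingFault, Misalign, Voltage, Wear}

Recall MB(v) = parents ∪ children ∪ spouses, where spouses are the other parents of v's children.
Vibration's parents: Voltage.
Children of Vibration: BearingFault, Misalign, Wear.
Other parents of Vibration's children:
  Wear: Voltage
  Misalign: —
  BearingFault: Misalign
Union: {Voltage} ∪ {BearingFault, Misalign, Wear} ∪ {Misalign, Voltage} = {BearingFault, Misalign, Voltage, Wear}.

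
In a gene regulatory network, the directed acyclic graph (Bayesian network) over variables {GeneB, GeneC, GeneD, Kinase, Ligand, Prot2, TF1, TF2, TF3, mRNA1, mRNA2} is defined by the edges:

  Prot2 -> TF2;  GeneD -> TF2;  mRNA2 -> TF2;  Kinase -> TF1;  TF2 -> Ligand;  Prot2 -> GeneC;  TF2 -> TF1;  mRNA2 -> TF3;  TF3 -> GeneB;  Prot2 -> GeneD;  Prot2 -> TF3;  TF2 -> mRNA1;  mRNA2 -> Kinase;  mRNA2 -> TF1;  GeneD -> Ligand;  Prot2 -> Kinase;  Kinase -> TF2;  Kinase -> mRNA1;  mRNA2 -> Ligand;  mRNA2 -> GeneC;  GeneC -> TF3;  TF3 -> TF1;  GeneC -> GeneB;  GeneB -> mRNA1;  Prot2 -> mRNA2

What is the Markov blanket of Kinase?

By definition, MB(Kinase) is built from Kinase's parents, Kinase's children, and the co-parents of Kinase.
Kinase has parents Prot2, mRNA2.
Children of Kinase: TF1, TF2, mRNA1.
Other parents of Kinase's children:
  TF2: GeneD, Prot2, mRNA2
  TF1: TF2, TF3, mRNA2
  mRNA1: GeneB, TF2
Taking the union gives {GeneB, GeneD, Prot2, TF1, TF2, TF3, mRNA1, mRNA2}.

{GeneB, GeneD, Prot2, TF1, TF2, TF3, mRNA1, mRNA2}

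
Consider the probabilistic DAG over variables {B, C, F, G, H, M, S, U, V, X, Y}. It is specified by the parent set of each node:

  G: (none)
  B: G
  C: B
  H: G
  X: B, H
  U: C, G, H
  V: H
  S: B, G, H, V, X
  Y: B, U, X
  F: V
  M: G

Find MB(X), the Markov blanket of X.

A node's Markov blanket = Pa ∪ Ch ∪ (parents of Ch other than the node itself).
Children of X: S, Y.
Pa(X) = {B, H}.
Parents of each child, excluding X:
  S also has parents B, G, H, V.
  Y also has parents B, U.
So the Markov blanket of X is {B, G, H, S, U, V, Y}.

{B, G, H, S, U, V, Y}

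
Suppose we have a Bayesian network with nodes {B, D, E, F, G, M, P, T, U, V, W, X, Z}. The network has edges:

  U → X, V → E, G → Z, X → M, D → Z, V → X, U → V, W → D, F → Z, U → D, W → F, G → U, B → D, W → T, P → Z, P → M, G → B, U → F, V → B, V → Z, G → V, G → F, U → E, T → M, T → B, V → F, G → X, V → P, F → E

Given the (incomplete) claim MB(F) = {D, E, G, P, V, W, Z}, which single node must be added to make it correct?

U

Parents of F: G, U, V, W.
Children of F: E, Z.
For each child, the remaining parents (spouses of F):
  E: U, V
  Z: D, G, P, V
MB(F) = {D, E, G, P, U, V, W, Z}.
Comparing with the claimed set, U is missing.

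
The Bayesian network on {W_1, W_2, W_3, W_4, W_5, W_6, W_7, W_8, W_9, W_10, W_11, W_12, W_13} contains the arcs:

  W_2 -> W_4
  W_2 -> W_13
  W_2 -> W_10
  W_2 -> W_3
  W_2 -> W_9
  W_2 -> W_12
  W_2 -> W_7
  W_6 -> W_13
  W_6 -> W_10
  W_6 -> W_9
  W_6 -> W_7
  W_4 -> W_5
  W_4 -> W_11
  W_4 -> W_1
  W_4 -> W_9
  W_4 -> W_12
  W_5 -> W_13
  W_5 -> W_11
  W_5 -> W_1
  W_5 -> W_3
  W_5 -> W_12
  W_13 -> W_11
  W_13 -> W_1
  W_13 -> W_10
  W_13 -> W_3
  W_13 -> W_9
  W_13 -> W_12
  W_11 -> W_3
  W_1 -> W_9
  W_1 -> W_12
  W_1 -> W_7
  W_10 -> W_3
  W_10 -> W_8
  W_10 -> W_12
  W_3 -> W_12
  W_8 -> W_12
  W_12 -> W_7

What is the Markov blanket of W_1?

Parents of W_1: W_4, W_5, W_13.
W_1 has children W_7, W_9, W_12.
For each child, the remaining parents (spouses of W_1):
  W_9's other parents are W_2, W_4, W_6, W_13.
  parents(W_12) \ {W_1} = {W_2, W_3, W_4, W_5, W_8, W_10, W_13}.
  W_7's other parents are W_2, W_6, W_12.
Union: {W_4, W_5, W_13} ∪ {W_7, W_9, W_12} ∪ {W_2, W_3, W_4, W_5, W_6, W_8, W_10, W_12, W_13} = {W_2, W_3, W_4, W_5, W_6, W_7, W_8, W_9, W_10, W_12, W_13}.

{W_2, W_3, W_4, W_5, W_6, W_7, W_8, W_9, W_10, W_12, W_13}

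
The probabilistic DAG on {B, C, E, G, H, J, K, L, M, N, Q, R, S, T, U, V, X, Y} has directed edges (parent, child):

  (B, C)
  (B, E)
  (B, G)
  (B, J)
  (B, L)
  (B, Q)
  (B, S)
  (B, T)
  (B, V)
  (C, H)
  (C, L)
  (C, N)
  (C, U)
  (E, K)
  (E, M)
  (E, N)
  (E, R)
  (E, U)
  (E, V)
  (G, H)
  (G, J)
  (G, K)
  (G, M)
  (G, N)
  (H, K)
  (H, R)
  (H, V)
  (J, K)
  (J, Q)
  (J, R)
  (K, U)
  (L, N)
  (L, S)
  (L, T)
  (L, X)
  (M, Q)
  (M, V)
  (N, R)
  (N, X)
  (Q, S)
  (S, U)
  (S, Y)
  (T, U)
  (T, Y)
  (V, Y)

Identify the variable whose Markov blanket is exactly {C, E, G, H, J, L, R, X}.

N

The target node must have every member of {C, E, G, H, J, L, R, X} as a parent, child, or co-parent, and no others.
Parents of N: C, E, G, L; children: R, X; co-parents: E, H, J, L.
These exactly cover the given set, so the node is N.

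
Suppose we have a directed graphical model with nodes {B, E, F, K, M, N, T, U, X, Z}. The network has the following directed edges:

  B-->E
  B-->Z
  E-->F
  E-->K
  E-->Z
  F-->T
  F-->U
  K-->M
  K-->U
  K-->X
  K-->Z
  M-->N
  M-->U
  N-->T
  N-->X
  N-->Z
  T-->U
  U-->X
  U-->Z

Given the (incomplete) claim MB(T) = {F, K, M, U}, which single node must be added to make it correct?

N

Pa(T) = {F, N}.
T's children: U.
For each child, the remaining parents (spouses of T):
  U's other parents are F, K, M.
MB(T) = {F, K, M, N, U}.
Comparing with the claimed set, N is missing.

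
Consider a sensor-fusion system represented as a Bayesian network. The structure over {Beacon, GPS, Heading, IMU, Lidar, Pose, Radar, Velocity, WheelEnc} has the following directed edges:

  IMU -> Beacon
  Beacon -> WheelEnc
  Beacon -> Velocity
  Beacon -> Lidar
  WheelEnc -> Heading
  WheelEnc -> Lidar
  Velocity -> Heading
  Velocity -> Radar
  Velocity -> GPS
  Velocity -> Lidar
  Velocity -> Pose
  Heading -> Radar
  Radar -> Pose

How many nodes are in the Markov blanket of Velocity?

Velocity has parent Beacon.
Ch(Velocity) = {GPS, Heading, Lidar, Pose, Radar}.
Other parents of Velocity's children:
  parents(Heading) \ {Velocity} = {WheelEnc}.
  parents(Radar) \ {Velocity} = {Heading}.
  GPS: no additional parents.
  Lidar's other parents are Beacon, WheelEnc.
  parents(Pose) \ {Velocity} = {Radar}.
MB(Velocity) = {Beacon, GPS, Heading, Lidar, Pose, Radar, WheelEnc}, which has 7 nodes.

7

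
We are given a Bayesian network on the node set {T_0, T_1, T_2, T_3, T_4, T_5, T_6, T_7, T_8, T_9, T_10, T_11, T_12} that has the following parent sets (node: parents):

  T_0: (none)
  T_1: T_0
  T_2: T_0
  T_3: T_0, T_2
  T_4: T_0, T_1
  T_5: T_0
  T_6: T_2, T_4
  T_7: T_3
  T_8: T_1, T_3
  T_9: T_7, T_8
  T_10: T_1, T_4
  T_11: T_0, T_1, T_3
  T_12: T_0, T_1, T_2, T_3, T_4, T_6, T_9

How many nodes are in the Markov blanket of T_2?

Recall MB(v) = parents ∪ children ∪ spouses, where spouses are the other parents of v's children.
T_2 has parent T_0.
Ch(T_2) = {T_3, T_6, T_12}.
Parents of each child, excluding T_2:
  T_3's other parent is T_0.
  T_6 also has parent T_4.
  T_12's other parents are T_0, T_1, T_3, T_4, T_6, T_9.
MB(T_2) = {T_0, T_1, T_3, T_4, T_6, T_9, T_12}, which has 7 nodes.

7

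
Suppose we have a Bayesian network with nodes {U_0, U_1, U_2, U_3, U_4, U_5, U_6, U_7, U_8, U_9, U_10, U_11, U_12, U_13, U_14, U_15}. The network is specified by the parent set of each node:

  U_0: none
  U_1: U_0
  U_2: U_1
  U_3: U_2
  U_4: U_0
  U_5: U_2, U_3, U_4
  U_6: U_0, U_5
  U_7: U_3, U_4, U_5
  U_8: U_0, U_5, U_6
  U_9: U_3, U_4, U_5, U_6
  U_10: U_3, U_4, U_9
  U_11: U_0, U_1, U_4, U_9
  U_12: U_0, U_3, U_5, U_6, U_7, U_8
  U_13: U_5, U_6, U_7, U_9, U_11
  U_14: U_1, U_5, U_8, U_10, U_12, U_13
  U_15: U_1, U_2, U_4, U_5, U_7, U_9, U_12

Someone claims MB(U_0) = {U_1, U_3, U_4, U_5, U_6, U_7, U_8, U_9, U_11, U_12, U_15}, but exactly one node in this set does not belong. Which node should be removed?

The Markov blanket of a node is its parents, its children, and the other parents of its children.
U_0 has no parents.
Ch(U_0) = {U_1, U_4, U_6, U_8, U_11, U_12}.
For each child, the remaining parents (spouses of U_0):
  U_1: —
  U_4: —
  U_6: U_5
  U_8: U_5, U_6
  U_11: U_1, U_4, U_9
  U_12: U_3, U_5, U_6, U_7, U_8
MB(U_0) = {U_1, U_3, U_4, U_5, U_6, U_7, U_8, U_9, U_11, U_12}.
U_15 is neither a parent, child, nor co-parent of U_0, so it does not belong.

U_15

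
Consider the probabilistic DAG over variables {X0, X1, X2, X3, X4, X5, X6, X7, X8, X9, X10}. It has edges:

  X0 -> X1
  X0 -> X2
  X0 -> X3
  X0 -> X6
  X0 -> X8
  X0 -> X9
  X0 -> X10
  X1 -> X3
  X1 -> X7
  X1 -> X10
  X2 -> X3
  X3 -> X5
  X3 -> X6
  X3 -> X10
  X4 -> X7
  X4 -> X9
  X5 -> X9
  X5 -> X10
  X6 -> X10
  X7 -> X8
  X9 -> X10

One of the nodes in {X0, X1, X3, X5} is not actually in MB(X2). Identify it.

X5

The Markov blanket of a node is its parents, its children, and the other parents of its children.
X2's parents: X0.
Ch(X2) = {X3}.
Co-parents of X2 (other parents of its children):
  X3: X0, X1
MB(X2) = {X0, X1, X3}.
X5 is neither a parent, child, nor co-parent of X2, so it does not belong.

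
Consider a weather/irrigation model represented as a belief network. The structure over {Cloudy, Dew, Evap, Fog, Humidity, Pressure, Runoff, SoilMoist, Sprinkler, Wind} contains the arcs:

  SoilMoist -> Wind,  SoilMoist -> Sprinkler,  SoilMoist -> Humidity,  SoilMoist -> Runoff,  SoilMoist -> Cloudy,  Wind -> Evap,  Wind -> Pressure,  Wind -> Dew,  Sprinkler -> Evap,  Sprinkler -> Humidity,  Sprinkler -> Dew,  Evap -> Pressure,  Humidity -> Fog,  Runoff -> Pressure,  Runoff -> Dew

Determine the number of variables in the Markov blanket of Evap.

4

By definition, MB(Evap) is built from Evap's parents, Evap's children, and the co-parents of Evap.
Evap has child Pressure.
Evap has parents Sprinkler, Wind.
Other parents of Evap's children:
  Pressure also has parents Runoff, Wind.
MB(Evap) = {Pressure, Runoff, Sprinkler, Wind}, which has 4 nodes.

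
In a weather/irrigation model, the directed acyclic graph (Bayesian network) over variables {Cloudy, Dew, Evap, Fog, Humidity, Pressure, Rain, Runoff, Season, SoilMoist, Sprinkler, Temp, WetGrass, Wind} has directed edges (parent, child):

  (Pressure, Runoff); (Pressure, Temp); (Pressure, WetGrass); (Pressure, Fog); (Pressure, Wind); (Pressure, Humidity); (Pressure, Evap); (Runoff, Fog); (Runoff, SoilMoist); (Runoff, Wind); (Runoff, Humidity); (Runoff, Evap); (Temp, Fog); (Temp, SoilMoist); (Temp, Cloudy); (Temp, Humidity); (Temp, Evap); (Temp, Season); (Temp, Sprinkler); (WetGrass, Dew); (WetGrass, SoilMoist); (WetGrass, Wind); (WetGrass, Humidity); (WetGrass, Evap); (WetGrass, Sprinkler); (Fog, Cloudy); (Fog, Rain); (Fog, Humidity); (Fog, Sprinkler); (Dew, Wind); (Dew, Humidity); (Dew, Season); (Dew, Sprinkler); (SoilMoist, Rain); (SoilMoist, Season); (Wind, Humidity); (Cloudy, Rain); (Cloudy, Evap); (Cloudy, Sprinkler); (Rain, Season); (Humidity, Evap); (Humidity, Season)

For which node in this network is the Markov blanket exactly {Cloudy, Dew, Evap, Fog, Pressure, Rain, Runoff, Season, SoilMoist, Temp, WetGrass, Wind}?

The target node must have every member of {Cloudy, Dew, Evap, Fog, Pressure, Rain, Runoff, Season, SoilMoist, Temp, WetGrass, Wind} as a parent, child, or co-parent, and no others.
Parents of Humidity: Dew, Fog, Pressure, Runoff, Temp, WetGrass, Wind; children: Evap, Season; co-parents: Cloudy, Dew, Pressure, Rain, Runoff, SoilMoist, Temp, WetGrass.
These exactly cover the given set, so the node is Humidity.

Humidity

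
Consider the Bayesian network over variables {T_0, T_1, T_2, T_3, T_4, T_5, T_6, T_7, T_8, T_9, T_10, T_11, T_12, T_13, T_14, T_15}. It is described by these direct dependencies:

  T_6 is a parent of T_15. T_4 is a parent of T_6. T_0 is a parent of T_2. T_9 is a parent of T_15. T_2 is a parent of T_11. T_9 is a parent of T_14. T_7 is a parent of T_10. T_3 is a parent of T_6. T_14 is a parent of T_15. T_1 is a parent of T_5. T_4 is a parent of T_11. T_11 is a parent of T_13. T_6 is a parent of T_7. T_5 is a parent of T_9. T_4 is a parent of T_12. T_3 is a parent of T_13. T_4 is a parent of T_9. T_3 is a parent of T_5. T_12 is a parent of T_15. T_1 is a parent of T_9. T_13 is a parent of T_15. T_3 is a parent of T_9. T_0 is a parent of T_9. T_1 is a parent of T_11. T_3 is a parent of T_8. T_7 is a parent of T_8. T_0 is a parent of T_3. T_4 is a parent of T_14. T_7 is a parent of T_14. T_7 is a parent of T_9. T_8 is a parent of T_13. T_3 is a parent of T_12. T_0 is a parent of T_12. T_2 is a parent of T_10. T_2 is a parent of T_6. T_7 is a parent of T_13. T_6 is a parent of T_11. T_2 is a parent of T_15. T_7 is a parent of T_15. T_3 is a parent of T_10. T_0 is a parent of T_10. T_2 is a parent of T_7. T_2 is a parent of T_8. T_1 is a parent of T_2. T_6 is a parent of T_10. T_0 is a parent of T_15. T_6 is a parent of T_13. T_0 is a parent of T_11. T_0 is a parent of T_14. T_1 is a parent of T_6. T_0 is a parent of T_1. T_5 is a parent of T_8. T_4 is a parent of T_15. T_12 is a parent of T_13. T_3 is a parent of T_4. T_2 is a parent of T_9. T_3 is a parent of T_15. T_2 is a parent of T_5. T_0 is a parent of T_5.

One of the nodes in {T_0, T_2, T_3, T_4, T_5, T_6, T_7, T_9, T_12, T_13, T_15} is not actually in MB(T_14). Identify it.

T_5

T_14 has parents T_0, T_4, T_7, T_9.
T_14 has child T_15.
Co-parents of T_14 (other parents of its children):
  parents(T_15) \ {T_14} = {T_0, T_2, T_3, T_4, T_6, T_7, T_9, T_12, T_13}.
MB(T_14) = {T_0, T_2, T_3, T_4, T_6, T_7, T_9, T_12, T_13, T_15}.
T_5 is neither a parent, child, nor co-parent of T_14, so it does not belong.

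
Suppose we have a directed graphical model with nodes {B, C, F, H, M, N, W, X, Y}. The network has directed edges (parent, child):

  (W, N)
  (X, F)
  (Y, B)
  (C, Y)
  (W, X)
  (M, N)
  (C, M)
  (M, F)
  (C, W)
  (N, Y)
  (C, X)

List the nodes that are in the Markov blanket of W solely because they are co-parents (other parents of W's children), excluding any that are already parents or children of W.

Children of W: N, X.
  X also has parent C.
  N's other parent is M.
Excluding nodes already adjacent to W (C, N, X), the co-parent-only contribution is {M}.

{M}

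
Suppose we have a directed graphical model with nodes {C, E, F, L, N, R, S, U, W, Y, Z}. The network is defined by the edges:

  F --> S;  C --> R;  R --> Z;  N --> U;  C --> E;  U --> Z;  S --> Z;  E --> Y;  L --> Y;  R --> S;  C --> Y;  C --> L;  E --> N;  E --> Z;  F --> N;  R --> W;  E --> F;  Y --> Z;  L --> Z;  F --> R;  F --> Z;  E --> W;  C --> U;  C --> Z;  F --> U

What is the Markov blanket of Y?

A node's Markov blanket = Pa ∪ Ch ∪ (parents of Ch other than the node itself).
Pa(Y) = {C, E, L}.
Y has child Z.
For each child, the remaining parents (spouses of Y):
  Z's other parents are C, E, F, L, R, S, U.
Union: {C, E, L} ∪ {Z} ∪ {C, E, F, L, R, S, U} = {C, E, F, L, R, S, U, Z}.

{C, E, F, L, R, S, U, Z}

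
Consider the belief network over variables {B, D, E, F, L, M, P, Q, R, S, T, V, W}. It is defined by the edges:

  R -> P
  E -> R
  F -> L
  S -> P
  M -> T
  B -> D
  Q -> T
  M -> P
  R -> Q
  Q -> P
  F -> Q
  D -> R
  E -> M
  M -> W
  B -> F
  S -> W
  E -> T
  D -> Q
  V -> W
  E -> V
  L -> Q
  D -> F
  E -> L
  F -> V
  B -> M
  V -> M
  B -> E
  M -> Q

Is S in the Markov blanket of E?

No

Pa(E) = {B}.
Children of E: L, M, R, T, V.
Other parents of E's children:
  V also has parent F.
  R also has parent D.
  L also has parent F.
  parents(M) \ {E} = {B, V}.
  parents(T) \ {E} = {M, Q}.
MB(E) = {B, D, F, L, M, Q, R, T, V}; S is not in this set.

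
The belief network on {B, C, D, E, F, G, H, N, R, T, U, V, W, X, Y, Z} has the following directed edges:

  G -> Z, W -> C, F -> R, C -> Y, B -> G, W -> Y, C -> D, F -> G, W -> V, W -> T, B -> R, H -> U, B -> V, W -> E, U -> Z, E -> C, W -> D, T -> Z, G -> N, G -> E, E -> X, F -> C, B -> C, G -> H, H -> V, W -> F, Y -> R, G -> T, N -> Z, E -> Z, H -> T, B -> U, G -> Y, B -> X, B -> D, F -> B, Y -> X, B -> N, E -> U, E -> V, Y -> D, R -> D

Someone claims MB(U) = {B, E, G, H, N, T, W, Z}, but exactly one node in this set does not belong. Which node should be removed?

W

U has parents B, E, H.
U has child Z.
Parents of each child, excluding U:
  parents(Z) \ {U} = {E, G, N, T}.
MB(U) = {B, E, G, H, N, T, Z}.
W is neither a parent, child, nor co-parent of U, so it does not belong.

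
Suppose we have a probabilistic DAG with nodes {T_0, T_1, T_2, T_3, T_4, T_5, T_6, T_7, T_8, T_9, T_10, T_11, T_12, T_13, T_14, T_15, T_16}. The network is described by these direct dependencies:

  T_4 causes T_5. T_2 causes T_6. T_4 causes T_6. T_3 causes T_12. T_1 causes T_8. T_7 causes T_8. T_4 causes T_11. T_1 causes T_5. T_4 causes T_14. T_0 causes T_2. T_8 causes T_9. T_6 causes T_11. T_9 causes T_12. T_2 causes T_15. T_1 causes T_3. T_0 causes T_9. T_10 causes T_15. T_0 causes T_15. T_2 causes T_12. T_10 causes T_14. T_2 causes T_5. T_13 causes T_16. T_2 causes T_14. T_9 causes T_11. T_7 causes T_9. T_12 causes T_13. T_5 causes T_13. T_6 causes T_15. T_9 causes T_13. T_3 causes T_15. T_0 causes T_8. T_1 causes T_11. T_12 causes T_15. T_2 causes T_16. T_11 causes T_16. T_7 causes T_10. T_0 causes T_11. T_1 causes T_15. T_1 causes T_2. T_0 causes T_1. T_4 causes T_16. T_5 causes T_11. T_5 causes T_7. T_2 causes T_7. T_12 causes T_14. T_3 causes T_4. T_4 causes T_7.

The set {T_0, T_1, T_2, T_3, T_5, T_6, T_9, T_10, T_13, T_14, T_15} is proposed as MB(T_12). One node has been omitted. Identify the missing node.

Recall MB(v) = parents ∪ children ∪ spouses, where spouses are the other parents of v's children.
T_12's parents: T_2, T_3, T_9.
T_12 has children T_13, T_14, T_15.
Other parents of T_12's children:
  T_13: T_5, T_9
  T_14: T_2, T_4, T_10
  T_15: T_0, T_1, T_2, T_3, T_6, T_10
MB(T_12) = {T_0, T_1, T_2, T_3, T_4, T_5, T_6, T_9, T_10, T_13, T_14, T_15}.
Comparing with the claimed set, T_4 is missing.

T_4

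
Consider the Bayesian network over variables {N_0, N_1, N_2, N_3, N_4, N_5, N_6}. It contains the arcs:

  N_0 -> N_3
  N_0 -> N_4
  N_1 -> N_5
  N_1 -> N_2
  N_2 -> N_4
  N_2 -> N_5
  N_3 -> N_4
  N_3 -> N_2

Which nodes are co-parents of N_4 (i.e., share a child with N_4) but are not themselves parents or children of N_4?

{}

N_4 has no children, so it has no co-parents. The set is empty.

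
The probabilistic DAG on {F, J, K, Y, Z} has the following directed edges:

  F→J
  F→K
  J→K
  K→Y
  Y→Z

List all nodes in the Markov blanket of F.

{J, K}

Recall MB(v) = parents ∪ children ∪ spouses, where spouses are the other parents of v's children.
F's parents: none.
F has children J, K.
Parents of each child, excluding F:
  J: no additional parents.
  K's other parent is J.
Taking the union gives {J, K}.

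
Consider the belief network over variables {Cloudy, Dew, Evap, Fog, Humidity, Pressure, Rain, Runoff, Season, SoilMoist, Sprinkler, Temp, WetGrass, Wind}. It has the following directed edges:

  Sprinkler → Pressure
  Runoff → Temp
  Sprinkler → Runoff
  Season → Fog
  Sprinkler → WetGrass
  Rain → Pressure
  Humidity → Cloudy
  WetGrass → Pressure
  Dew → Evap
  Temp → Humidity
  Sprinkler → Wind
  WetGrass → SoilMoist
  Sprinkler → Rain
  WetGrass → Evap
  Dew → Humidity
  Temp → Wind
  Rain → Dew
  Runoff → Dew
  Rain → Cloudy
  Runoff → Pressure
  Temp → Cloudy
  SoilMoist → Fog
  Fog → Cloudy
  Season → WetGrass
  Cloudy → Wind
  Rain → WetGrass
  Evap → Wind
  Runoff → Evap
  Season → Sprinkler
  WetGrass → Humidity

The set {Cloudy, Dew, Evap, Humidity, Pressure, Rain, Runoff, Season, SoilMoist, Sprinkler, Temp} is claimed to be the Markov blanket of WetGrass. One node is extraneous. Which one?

The Markov blanket of a node is its parents, its children, and the other parents of its children.
Pa(WetGrass) = {Rain, Season, Sprinkler}.
WetGrass's children: Evap, Humidity, Pressure, SoilMoist.
For each child, the remaining parents (spouses of WetGrass):
  Pressure: Rain, Runoff, Sprinkler
  SoilMoist: —
  Evap: Dew, Runoff
  Humidity: Dew, Temp
MB(WetGrass) = {Dew, Evap, Humidity, Pressure, Rain, Runoff, Season, SoilMoist, Sprinkler, Temp}.
Cloudy is neither a parent, child, nor co-parent of WetGrass, so it does not belong.

Cloudy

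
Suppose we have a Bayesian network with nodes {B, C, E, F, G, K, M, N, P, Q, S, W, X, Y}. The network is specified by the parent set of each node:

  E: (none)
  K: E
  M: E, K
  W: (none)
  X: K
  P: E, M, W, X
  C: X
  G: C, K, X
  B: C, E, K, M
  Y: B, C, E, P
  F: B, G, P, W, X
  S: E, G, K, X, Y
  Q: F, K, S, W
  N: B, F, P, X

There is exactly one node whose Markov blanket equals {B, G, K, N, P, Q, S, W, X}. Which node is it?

F

The target node must have every member of {B, G, K, N, P, Q, S, W, X} as a parent, child, or co-parent, and no others.
Parents of F: B, G, P, W, X; children: N, Q; co-parents: B, K, P, S, W, X.
These exactly cover the given set, so the node is F.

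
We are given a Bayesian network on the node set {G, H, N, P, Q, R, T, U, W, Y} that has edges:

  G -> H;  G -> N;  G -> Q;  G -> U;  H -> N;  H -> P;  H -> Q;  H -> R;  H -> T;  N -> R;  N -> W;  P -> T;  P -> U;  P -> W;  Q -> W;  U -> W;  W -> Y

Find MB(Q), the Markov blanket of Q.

Recall MB(v) = parents ∪ children ∪ spouses, where spouses are the other parents of v's children.
Pa(Q) = {G, H}.
Ch(Q) = {W}.
Parents of each child, excluding Q:
  W also has parents N, P, U.
Union: {G, H} ∪ {W} ∪ {N, P, U} = {G, H, N, P, U, W}.

{G, H, N, P, U, W}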